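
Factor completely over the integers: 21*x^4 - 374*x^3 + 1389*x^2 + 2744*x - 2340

(3*x - 2)*(7*x + 13)*(x - 10)*(x - 9)

By the rational root theorem, x = 9 is a root, so (x - 9) is a factor; dividing leaves 21*x^3 - 185*x^2 - 276*x + 260.
Next, x = 2/3 is a root, so (3*x - 2) divides it; the quotient is 7*x^2 - 57*x - 130.
The remaining quadratic factors as (x - 10)(7*x + 13).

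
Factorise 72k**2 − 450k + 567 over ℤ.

Pull out the common factor 9, then factor the remaining trinomial.

9(2k − 9)(4k − 7)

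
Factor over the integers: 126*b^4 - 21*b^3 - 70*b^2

7*b^2*(3*b + 2)*(6*b - 5)

Pull out the common factor 7*b^2, then factor the remaining trinomial.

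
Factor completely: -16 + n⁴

Write as (n²)² − (4)², then factor n² - 4 once more.

(n + 2)·(n - 2)·(n² + 4)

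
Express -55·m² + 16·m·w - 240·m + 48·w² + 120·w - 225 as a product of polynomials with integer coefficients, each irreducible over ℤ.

Group: -5·m·(11·m - 12·w + 15) + (-4·w - 15)·(11·m - 12·w + 15); both groups contain (11·m - 12·w + 15).

-(11·m - 12·w + 15)·(5·m + 4·w + 15)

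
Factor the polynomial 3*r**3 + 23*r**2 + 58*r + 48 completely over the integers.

(3*r + 8)*(r + 2)*(r + 3)

Among the possible rational roots, r = −8/3 is a root, so (3*r + 8) divides it; the quotient is r**2 + 5*r + 6.
The remaining quadratic factors as (r + 3)(r + 2).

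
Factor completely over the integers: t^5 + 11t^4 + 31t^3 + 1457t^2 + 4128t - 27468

By the rational root theorem, t = -6 is a root, so (t + 6) is a factor; dividing leaves t^4 + 5t^3 + t^2 + 1451t - 4578.
Then t = -14 is a root, so (t + 14) divides it; the quotient is t^3 - 9t^2 + 127t - 327.
Then t = 3 is a root, so (t - 3) is a factor; dividing leaves t^2 - 6t + 109.
The quadratic t^2 - 6t + 109 has discriminant -400 < 0 and is irreducible over ℤ.

(t + 14)(t + 6)(t - 3)(t^2 - 6t + 109)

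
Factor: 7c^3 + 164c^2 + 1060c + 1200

(7c + 10)(c + 10)(c + 12)

Trying the rational-root candidates, c = -12 is a root, so (c + 12) is a factor; dividing leaves 7c^2 + 80c + 100.
The remaining quadratic factors as (7c + 10)(c + 10).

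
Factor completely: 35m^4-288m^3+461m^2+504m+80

(5m+1)(7m+4)(m-4)(m-5)

By the rational root theorem, m = -4/7 is a root, so (7m+4) is a factor; dividing leaves 5m^3-44m^2+91m+20.
Then m = -1/5 is a root, so (5m+1) divides it; the quotient is m^2-9m+20.
The remaining quadratic factors as (m-4)(m-5).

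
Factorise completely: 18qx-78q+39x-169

(3x-13)(6q+13)

Group as (18qx-78q) + (39x-169) = 6q(3x-13) + 13(3x-13).
Both groups share the factor (3x-13).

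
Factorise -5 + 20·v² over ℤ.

Every term has a factor of 5. Then 4·v² - 1 = (2·v)² − (1)².

5·(2·v + 1)·(2·v - 1)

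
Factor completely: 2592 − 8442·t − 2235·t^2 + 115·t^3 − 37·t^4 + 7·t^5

(7·t − 2)·(t + 3)·(t − 9)·(t^2 + t + 48)

Trying the rational-root candidates, t = 2/7 is a root, so (7·t − 2) is a factor; dividing leaves t^4 − 5·t^3 + 15·t^2 − 315·t − 1296.
Then t = 9 is a root, giving the factor (t − 9) and quotient t^3 + 4·t^2 + 51·t + 144.
Next, t = −3 is a root, so (t + 3) is a factor; dividing leaves t^2 + t + 48.
The quadratic t^2 + t + 48 has discriminant −191 < 0 and is irreducible over ℤ.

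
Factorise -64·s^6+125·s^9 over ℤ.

Factor out s^6 first: what remains is 125·s^3-64.
Recognize a difference of cubes with the parts 5·s and 4.

s^6·(5·s-4)·(25·s^2+20·s+16)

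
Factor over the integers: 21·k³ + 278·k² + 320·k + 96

Testing divisors of the constant over divisors of the leading coefficient, k = -2/3 is a root, giving the factor (3·k + 2) and quotient 7·k² + 88·k + 48.
The remaining quadratic factors as (k + 12)(7·k + 4).

(3·k + 2)·(7·k + 4)·(k + 12)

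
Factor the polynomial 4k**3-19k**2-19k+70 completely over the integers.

(4k-7)(k+2)(k-5)

Among the possible rational roots, k = -2 is a root, so (k+2) is a factor; dividing leaves 4k**2-27k+35.
The remaining quadratic factors as (k-5)(4k-7).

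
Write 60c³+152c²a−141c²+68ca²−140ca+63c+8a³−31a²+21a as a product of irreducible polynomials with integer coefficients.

(4c+8a−7)(3c+a)(5c+a−3)

Group: 4c(15c²+8ca−9c+a²−3a) + (8a−7)(15c²+8ca−9c+a²−3a); both groups contain (15c²+8ca−9c+a²−3a), so (4c+8a−7) is a factor with cofactor 15c²+8ca−9c+a²−3a.
The cofactor groups again: 15c²+8ca−9c+a²−3a = 3c(5c+a−3) + a(5c+a−3); both groups contain (5c+a−3), giving (3c+a)(5c+a−3).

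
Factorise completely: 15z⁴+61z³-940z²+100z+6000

(3z-10)(5z+12)(z+10)(z-5)

Among the possible rational roots, z = -12/5 is a root, so (5z+12) divides it; the quotient is 3z³+5z²-200z+500.
Then z = -10 is a root, so (z+10) is a factor; dividing leaves 3z²-25z+50.
The remaining quadratic factors as (3z-10)(z-5).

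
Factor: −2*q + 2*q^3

2*q*(q + 1)*(q − 1)

Factor out 2*q, leaving q^2 − 1, which is a difference of two squares.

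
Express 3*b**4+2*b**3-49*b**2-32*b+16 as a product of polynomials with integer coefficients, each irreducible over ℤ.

(3*b-1)*(b+1)*(b+4)*(b-4)

Trying the rational-root candidates, b = -1 is a root, giving the factor (b+1) and quotient 3*b**3-b**2-48*b+16.
Continuing, b = 4 is a root, so (b-4) divides it; the quotient is 3*b**2+11*b-4.
The remaining quadratic factors as (3*b-1)(b+4).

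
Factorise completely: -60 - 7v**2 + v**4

(v**2 + 5)(v**2 - 12)

Substitute u = v**2 to get a quadratic in u, then factor.
v**2 - 12 is irreducible over ℤ (12 is not a perfect square).
v**2 + 5 is irreducible over ℤ (always positive, so no real roots).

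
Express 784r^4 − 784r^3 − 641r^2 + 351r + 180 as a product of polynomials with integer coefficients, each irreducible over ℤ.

Trying the rational-root candidates, r = 5/4 is a root, so (4r − 5) divides it; the quotient is 196r^3 + 49r^2 − 99r − 36.
Next, r = −3/7 is a root, so (7r + 3) divides it; the quotient is 28r^2 − 5r − 12.
The remaining quadratic factors as (4r − 3)(7r + 4).

(4r − 3)(4r − 5)(7r + 3)(7r + 4)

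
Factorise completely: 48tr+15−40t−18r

(6r−5)(8t−3)

Group as (48tr−40t) + (−18r+15) = 8t(6r−5) − 3(6r−5).
Both groups share the factor (6r−5).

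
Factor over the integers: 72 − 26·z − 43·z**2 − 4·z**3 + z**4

By the rational root theorem, z = −2 is a root, so (z + 2) is a factor; dividing leaves z**3 − 6·z**2 − 31·z + 36.
Continuing, z = 1 is a root, so (z − 1) is a factor; dividing leaves z**2 − 5·z − 36.
The remaining quadratic factors as (z − 9)(z + 4).

(z + 2)·(z + 4)·(z − 1)·(z − 9)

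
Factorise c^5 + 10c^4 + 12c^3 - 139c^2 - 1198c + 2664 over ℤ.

Trying the rational-root candidates, c = 2 is a root, so (c - 2) is a factor; dividing leaves c^4 + 12c^3 + 36c^2 - 67c - 1332.
Continuing, c = 4 is a root, so (c - 4) is a factor; dividing leaves c^3 + 16c^2 + 100c + 333.
Next, c = -9 is a root, giving the factor (c + 9) and quotient c^2 + 7c + 37.
The quadratic c^2 + 7c + 37 has discriminant -99 < 0 and is irreducible over ℤ.

(c + 9)(c - 2)(c - 4)(c^2 + 7c + 37)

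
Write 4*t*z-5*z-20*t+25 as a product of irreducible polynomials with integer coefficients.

Group as (4*t*z-20*t) + (-5*z+25) = 4*t*(z-5) - 5*(z-5).
Both groups share the factor (z-5).

(4*t-5)*(z-5)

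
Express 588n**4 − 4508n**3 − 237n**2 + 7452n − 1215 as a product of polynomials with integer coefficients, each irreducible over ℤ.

(2n − 15)(6n − 1)(7n + 9)(7n − 9)

Trying the rational-root candidates, n = 15/2 is a root, giving the factor (2n − 15) and quotient 294n**3 − 49n**2 − 486n + 81.
Continuing, n = 9/7 is a root, so (7n − 9) is a factor; dividing leaves 42n**2 + 47n − 9.
The remaining quadratic factors as (6n − 1)(7n + 9).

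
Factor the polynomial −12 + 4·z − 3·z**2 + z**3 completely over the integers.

Group as (z**3 + 4·z) + (−3·z**2 − 12) = z·(z**2 + 4) − 3·(z**2 + 4).
Both groups share the factor (z**2 + 4).

(z − 3)·(z**2 + 4)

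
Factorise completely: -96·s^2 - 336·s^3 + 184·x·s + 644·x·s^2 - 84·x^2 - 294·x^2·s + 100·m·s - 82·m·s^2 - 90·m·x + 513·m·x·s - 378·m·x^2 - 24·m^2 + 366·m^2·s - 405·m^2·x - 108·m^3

Group: 9·m·(-12·m^2 - 45·m·x + 50·m·s - 42·x^2 + 92·x·s - 48·s^2) + (7·s + 2)·(-12·m^2 - 45·m·x + 50·m·s - 42·x^2 + 92·x·s - 48·s^2); both groups contain (-12·m^2 - 45·m·x + 50·m·s - 42·x^2 + 92·x·s - 48·s^2), so (9·m + 7·s + 2) is a factor with cofactor -12·m^2 - 45·m·x + 50·m·s - 42·x^2 + 92·x·s - 48·s^2.
The cofactor groups again: -12·m^2 - 45·m·x + 50·m·s - 42·x^2 + 92·x·s - 48·s^2 = -4·m·(3·m + 6·x - 8·s) + (-7·x + 6·s)·(3·m + 6·x - 8·s); both groups contain (3·m + 6·x - 8·s), giving -(4·m + 7·x - 6·s)·(3·m + 6·x - 8·s).

-(3·m + 6·x - 8·s)·(4·m + 7·x - 6·s)·(9·m + 7·s + 2)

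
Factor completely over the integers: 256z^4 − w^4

Write as (16z^2)² − (w^2)², then factor 16z^2 − w^2 once more.

(4z − w)(4z + w)(16z^2 + w^2)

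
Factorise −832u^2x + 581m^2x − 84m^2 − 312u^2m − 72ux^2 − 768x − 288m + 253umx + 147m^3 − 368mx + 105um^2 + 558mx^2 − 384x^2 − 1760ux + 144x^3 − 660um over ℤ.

Group: 3m(−104u^2 + 35um − 9ux − 220u + 49m^2 + 63mx − 28m + 18x^2 − 48x − 96) + 8x(−104u^2 + 35um − 9ux − 220u + 49m^2 + 63mx − 28m + 18x^2 − 48x − 96); both groups contain (−104u^2 + 35um − 9ux − 220u + 49m^2 + 63mx − 28m + 18x^2 − 48x − 96), so (3m + 8x) is a factor with cofactor −104u^2 + 35um − 9ux − 220u + 49m^2 + 63mx − 28m + 18x^2 − 48x − 96.
The cofactor groups again: −104u^2 + 35um − 9ux − 220u + 49m^2 + 63mx − 28m + 18x^2 − 48x − 96 = −8u(13u + 7m + 6x + 8) + (7m + 3x − 12)(13u + 7m + 6x + 8); both groups contain (13u + 7m + 6x + 8), giving −(8u − 7m − 3x + 12)(13u + 7m + 6x + 8).

−(8u − 7m − 3x + 12)(3m + 8x)(13u + 7m + 6x + 8)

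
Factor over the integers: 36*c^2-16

Factor out 4, leaving 9*c^2-4, which is a difference of two squares.

4*(3*c+2)*(3*c-2)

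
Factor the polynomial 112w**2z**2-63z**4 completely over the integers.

7z**2(4w+3z)(4w-3z)

Pull out the common factor 7z**2; 16w**2-9z**2 is a difference of squares.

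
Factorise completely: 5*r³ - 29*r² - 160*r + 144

Trying the rational-root candidates, r = 9 is a root, giving the factor (r - 9) and quotient 5*r² + 16*r - 16.
The remaining quadratic factors as (5*r - 4)(r + 4).

(5*r - 4)*(r + 4)*(r - 9)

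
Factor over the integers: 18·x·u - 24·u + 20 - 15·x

(3·x - 4)·(6·u - 5)

Group as (18·x·u - 15·x) + (-24·u + 20) = 3·x·(6·u - 5) - 4·(6·u - 5).
Both groups share the factor (6·u - 5).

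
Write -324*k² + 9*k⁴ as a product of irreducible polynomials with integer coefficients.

Factor out 9*k², leaving k² - 36, which is a difference of two squares.

9*k²*(k + 6)*(k - 6)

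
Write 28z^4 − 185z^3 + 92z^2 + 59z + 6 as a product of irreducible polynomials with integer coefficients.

(4z + 1)(7z + 1)(z − 1)(z − 6)

Trying the rational-root candidates, z = −1/4 is a root, so (4z + 1) divides it; the quotient is 7z^3 − 48z^2 + 35z + 6.
Then z = 1 is a root, so (z − 1) is a factor; dividing leaves 7z^2 − 41z − 6.
The remaining quadratic factors as (7z + 1)(z − 6).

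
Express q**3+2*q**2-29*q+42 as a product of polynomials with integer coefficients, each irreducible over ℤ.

Testing divisors of the constant over divisors of the leading coefficient, q = 3 is a root, so (q-3) divides it; the quotient is q**2+5*q-14.
The remaining quadratic factors as (q+7)(q-2).

(q+7)*(q-2)*(q-3)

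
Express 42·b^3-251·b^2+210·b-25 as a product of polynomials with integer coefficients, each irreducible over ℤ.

By the rational root theorem, b = 5/6 is a root, giving the factor (6·b-5) and quotient 7·b^2-36·b+5.
The remaining quadratic factors as (7·b-1)(b-5).

(6·b-5)·(7·b-1)·(b-5)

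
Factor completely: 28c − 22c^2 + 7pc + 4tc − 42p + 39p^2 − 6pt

(3p − 2c)(13p − 2t + 11c − 14)

Group: 3p(13p − 2t + 11c − 14) − 2c(13p − 2t + 11c − 14); both groups contain (13p − 2t + 11c − 14).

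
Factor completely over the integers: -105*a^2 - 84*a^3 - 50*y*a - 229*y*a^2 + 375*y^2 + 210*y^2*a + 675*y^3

(5*y - 3*a)*(9*y + 4*a + 5)*(15*y + 7*a)

Group: 5*y*(135*y^2 + 123*y*a + 75*y + 28*a^2 + 35*a) - 3*a*(135*y^2 + 123*y*a + 75*y + 28*a^2 + 35*a); both groups contain (135*y^2 + 123*y*a + 75*y + 28*a^2 + 35*a), so (5*y - 3*a) is a factor with cofactor 135*y^2 + 123*y*a + 75*y + 28*a^2 + 35*a.
The cofactor groups again: 135*y^2 + 123*y*a + 75*y + 28*a^2 + 35*a = 9*y*(15*y + 7*a) + (4*a + 5)*(15*y + 7*a); both groups contain (15*y + 7*a), giving (9*y + 4*a + 5)*(15*y + 7*a).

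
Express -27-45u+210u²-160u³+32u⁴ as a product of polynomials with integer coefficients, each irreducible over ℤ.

Among the possible rational roots, u = 3 is a root, so (u-3) is a factor; dividing leaves 32u³-64u²+18u+9.
Next, u = -1/4 is a root, so (4u+1) divides it; the quotient is 8u²-18u+9.
The remaining quadratic factors as (2u-3)(4u-3).

(2u-3)(4u+1)(4u-3)(u-3)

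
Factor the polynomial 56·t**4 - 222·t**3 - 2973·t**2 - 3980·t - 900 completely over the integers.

Among the possible rational roots, t = -2/7 is a root, so (7·t + 2) is a factor; dividing leaves 8·t**3 - 34·t**2 - 415·t - 450.
Then t = -5/4 is a root, so (4·t + 5) divides it; the quotient is 2·t**2 - 11·t - 90.
The remaining quadratic factors as (t - 10)(2·t + 9).

(2·t + 9)·(4·t + 5)·(7·t + 2)·(t - 10)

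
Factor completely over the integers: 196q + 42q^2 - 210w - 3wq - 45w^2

Group: -15w(3w + 3q + 14) + 14q(3w + 3q + 14); both groups contain (3w + 3q + 14).

-(15w - 14q)(3w + 3q + 14)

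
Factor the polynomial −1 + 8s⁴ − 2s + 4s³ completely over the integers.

Group as (8s⁴ − 2s) + (4s³ − 1) = 2s(4s³ − 1) + (4s³ − 1).
Both groups share the factor (4s³ − 1).

(2s + 1)(4s³ − 1)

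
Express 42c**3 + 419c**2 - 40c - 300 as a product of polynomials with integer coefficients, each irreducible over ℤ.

Among the possible rational roots, c = -5/6 is a root, so (6c + 5) is a factor; dividing leaves 7c**2 + 64c - 60.
The remaining quadratic factors as (7c - 6)(c + 10).

(6c + 5)(7c - 6)(c + 10)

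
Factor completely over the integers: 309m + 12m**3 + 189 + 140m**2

By the rational root theorem, m = -3/2 is a root, giving the factor (2m + 3) and quotient 6m**2 + 61m + 63.
The remaining quadratic factors as (m + 9)(6m + 7).

(2m + 3)(6m + 7)(m + 9)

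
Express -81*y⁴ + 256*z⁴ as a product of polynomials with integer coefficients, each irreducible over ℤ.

(4*z - 3*y)*(4*z + 3*y)*(16*z² + 9*y²)

(4*z)⁴ − (3*y)⁴ = ((4*z)² − (3*y)²)((4*z)² + (3*y)²); the first factor splits again, the second (16*z² + 9*y²) is irreducible.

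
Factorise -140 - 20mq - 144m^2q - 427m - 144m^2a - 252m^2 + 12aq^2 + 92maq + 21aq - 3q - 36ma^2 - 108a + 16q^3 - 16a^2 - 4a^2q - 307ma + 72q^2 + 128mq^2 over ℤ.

-(4a + 4q + 7)(9m + q + 4)(4m + a - 4q + 5)

Group: 4a(-36m^2 - 9ma + 32mq - 61m - aq - 4a + 4q^2 + 11q - 20) + (4q + 7)(-36m^2 - 9ma + 32mq - 61m - aq - 4a + 4q^2 + 11q - 20); both groups contain (-36m^2 - 9ma + 32mq - 61m - aq - 4a + 4q^2 + 11q - 20), so (4a + 4q + 7) is a factor with cofactor -36m^2 - 9ma + 32mq - 61m - aq - 4a + 4q^2 + 11q - 20.
The cofactor groups again: -36m^2 - 9ma + 32mq - 61m - aq - 4a + 4q^2 + 11q - 20 = -4m(9m + q + 4) + (-a + 4q - 5)(9m + q + 4); both groups contain (9m + q + 4), giving -(4m + a - 4q + 5)(9m + q + 4).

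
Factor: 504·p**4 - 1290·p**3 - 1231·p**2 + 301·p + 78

(3·p - 1)·(4·p - 13)·(6·p + 1)·(7·p + 6)

By the rational root theorem, p = -1/6 is a root, so (6·p + 1) is a factor; dividing leaves 84·p**3 - 229·p**2 - 167·p + 78.
Continuing, p = 13/4 is a root, so (4·p - 13) is a factor; dividing leaves 21·p**2 + 11·p - 6.
The remaining quadratic factors as (7·p + 6)(3·p - 1).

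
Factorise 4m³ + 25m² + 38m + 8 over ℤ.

Testing divisors of the constant over divisors of the leading coefficient, m = -2 is a root, so (m + 2) divides it; the quotient is 4m² + 17m + 4.
The remaining quadratic factors as (4m + 1)(m + 4).

(4m + 1)(m + 2)(m + 4)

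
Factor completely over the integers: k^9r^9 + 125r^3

Every term has a factor of r^3; factoring it out leaves k^9r^6 + 125.
Recognize a sum of cubes with the parts 5 and k^3r^2.

r^3(k^3r^2 + 5)(k^6r^4 - 5k^3r^2 + 25)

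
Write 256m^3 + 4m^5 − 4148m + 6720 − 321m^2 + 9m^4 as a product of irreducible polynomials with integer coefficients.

(4m − 7)(m + 4)(m − 3)(m^2 + 3m + 80)

Among the possible rational roots, m = 3 is a root, so (m − 3) is a factor; dividing leaves 4m^4 + 21m^3 + 319m^2 + 636m − 2240.
Next, m = 7/4 is a root, so (4m − 7) is a factor; dividing leaves m^3 + 7m^2 + 92m + 320.
Then m = −4 is a root, so (m + 4) is a factor; dividing leaves m^2 + 3m + 80.
The quadratic m^2 + 3m + 80 has discriminant −311 < 0 and is irreducible over ℤ.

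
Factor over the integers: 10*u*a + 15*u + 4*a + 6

(2*a + 3)*(5*u + 2)

Group as (10*u*a + 15*u) + (4*a + 6) = 5*u*(2*a + 3) + 2*(2*a + 3).
Both groups share the factor (2*a + 3).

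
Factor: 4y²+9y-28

(4y-7)(y+4)

Need a pair with product 4·(-28) = -112 and sum 9: that's -7 and 16.
Split the middle term: 4y²-7y + 16y-28 = y(4y-7) + 4(4y-7).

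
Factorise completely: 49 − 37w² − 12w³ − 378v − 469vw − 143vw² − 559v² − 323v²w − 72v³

−(8v + 3w + 7)(9v + w − 1)(v + 4w + 7)

Group: v(−72v² − 35vw − 55v − 3w² − 4w + 7) + (4w + 7)(−72v² − 35vw − 55v − 3w² − 4w + 7); both groups contain (−72v² − 35vw − 55v − 3w² − 4w + 7), so (v + 4w + 7) is a factor with cofactor −72v² − 35vw − 55v − 3w² − 4w + 7.
The cofactor groups again: −72v² − 35vw − 55v − 3w² − 4w + 7 = −9v(8v + 3w + 7) + (−w + 1)(8v + 3w + 7); both groups contain (8v + 3w + 7), giving −(9v + w − 1)(8v + 3w + 7).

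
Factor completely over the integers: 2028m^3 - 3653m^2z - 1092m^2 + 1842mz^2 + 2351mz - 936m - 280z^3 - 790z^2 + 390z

Group: 13m(156m^2 - 233mz + 72m + 70z^2 - 30z) + (-4z - 13)(156m^2 - 233mz + 72m + 70z^2 - 30z); both groups contain (156m^2 - 233mz + 72m + 70z^2 - 30z), so (13m - 4z - 13) is a factor with cofactor 156m^2 - 233mz + 72m + 70z^2 - 30z.
The cofactor groups again: 156m^2 - 233mz + 72m + 70z^2 - 30z = 12m(13m - 14z + 6) - 5z(13m - 14z + 6); both groups contain (13m - 14z + 6), giving (12m - 5z)(13m - 14z + 6).

(12m - 5z)(13m - 14z + 6)(13m - 4z - 13)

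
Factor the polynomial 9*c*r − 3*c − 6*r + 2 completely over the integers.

(3*c − 2)*(3*r − 1)

Group as (9*c*r − 3*c) + (−6*r + 2) = 3*c*(3*r − 1) − 2*(3*r − 1).
Both groups share the factor (3*r − 1).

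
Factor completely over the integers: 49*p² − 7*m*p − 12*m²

Group: −3*m*(4*m − 7*p) − 7*p*(4*m − 7*p); both groups contain (4*m − 7*p).

−(3*m + 7*p)*(4*m − 7*p)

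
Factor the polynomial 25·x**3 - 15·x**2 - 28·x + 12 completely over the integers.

Among the possible rational roots, x = -1 is a root, so (x + 1) divides it; the quotient is 25·x**2 - 40·x + 12.
The remaining quadratic factors as (5·x - 6)(5·x - 2).

(5·x - 2)·(5·x - 6)·(x + 1)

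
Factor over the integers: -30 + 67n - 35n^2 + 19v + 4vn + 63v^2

(7v - 5n + 6)(9v + 7n - 5)

Group: 7v(9v + 7n - 5) + (-5n + 6)(9v + 7n - 5); both groups contain (9v + 7n - 5).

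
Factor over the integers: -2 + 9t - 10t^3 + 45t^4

(9t - 2)(5t^3 + 1)

Group as (45t^4 + 9t) + (-10t^3 - 2) = 9t(5t^3 + 1) - 2(5t^3 + 1).
Both groups share the factor (5t^3 + 1).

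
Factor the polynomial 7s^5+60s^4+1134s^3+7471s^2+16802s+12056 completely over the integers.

Trying the rational-root candidates, s = -2 is a root, so (s+2) divides it; the quotient is 7s^4+46s^3+1042s^2+5387s+6028.
Continuing, s = -4 is a root, so (s+4) divides it; the quotient is 7s^3+18s^2+970s+1507.
Next, s = -11/7 is a root, so (7s+11) divides it; the quotient is s^2+s+137.
The quadratic s^2+s+137 has discriminant -547 < 0 and is irreducible over ℤ.

(7s+11)(s+2)(s+4)(s^2+s+137)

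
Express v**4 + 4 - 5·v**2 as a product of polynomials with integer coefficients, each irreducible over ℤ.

(v + 1)·(v + 2)·(v - 1)·(v - 2)

Substitute u = v**2 to get a quadratic in u, then factor.
v**2 - 1 is a difference of squares.
v**2 - 4 is a difference of squares.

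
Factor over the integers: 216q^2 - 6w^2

Pull out the common factor 6; 36q^2 - w^2 is a difference of squares.

6(6q + w)(6q - w)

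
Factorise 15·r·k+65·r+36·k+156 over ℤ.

(3·k+13)·(5·r+12)

Group as (15·r·k+65·r) + (36·k+156) = 5·r·(3·k+13) + 12·(3·k+13).
Both groups share the factor (3·k+13).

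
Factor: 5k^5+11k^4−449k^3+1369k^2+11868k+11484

Trying the rational-root candidates, k = −6/5 is a root, giving the factor (5k+6) and quotient k^4+k^3−91k^2+383k+1914.
Continuing, k = −3 is a root, so (k+3) is a factor; dividing leaves k^3−2k^2−85k+638.
Continuing, k = −11 is a root, so (k+11) divides it; the quotient is k^2−13k+58.
The quadratic k^2−13k+58 has discriminant −63 < 0 and is irreducible over ℤ.

(5k+6)(k+11)(k+3)(k^2−13k+58)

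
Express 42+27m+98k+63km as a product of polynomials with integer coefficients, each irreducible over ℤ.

Group as (63km+98k) + (27m+42) = 7k(9m+14) + 3(9m+14).
Both groups share the factor (9m+14).

(7k+3)(9m+14)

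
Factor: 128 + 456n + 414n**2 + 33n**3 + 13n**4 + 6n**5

Among the possible rational roots, n = −4 is a root, giving the factor (n + 4) and quotient 6n**4 − 11n**3 + 77n**2 + 106n + 32.
Next, n = −1/2 is a root, giving the factor (2n + 1) and quotient 3n**3 − 7n**2 + 42n + 32.
Then n = −2/3 is a root, giving the factor (3n + 2) and quotient n**2 − 3n + 16.
The quadratic n**2 − 3n + 16 has discriminant −55 < 0 and is irreducible over ℤ.

(2n + 1)(3n + 2)(n + 4)(n**2 − 3n + 16)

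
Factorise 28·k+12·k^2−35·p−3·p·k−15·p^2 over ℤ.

Group: −5·p·(3·p+3·k+7) + 4·k·(3·p+3·k+7); both groups contain (3·p+3·k+7).

−(5·p−4·k)·(3·p+3·k+7)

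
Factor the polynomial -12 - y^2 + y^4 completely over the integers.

(y + 2)(y - 2)(y^2 + 3)

Substitute u = y^2 to get a quadratic in u, then factor.
y^2 - 4 is a difference of squares.
y^2 + 3 is irreducible over ℤ (always positive, so no real roots).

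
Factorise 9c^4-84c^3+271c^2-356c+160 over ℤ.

Among the possible rational roots, c = 5/3 is a root, so (3c-5) divides it; the quotient is 3c^3-23c^2+52c-32.
Next, c = 4 is a root, so (c-4) is a factor; dividing leaves 3c^2-11c+8.
The remaining quadratic factors as (3c-8)(c-1).

(3c-5)(3c-8)(c-1)(c-4)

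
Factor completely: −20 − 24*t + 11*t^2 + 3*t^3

Trying the rational-root candidates, t = −2/3 is a root, so (3*t + 2) divides it; the quotient is t^2 + 3*t − 10.
The remaining quadratic factors as (t + 5)(t − 2).

(3*t + 2)*(t + 5)*(t − 2)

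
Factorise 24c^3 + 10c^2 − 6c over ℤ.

2c(3c − 1)(4c + 3)

Pull out the common factor 2c, then factor the remaining trinomial.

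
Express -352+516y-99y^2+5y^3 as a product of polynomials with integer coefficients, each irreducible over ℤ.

Testing divisors of the constant over divisors of the leading coefficient, y = 4/5 is a root, so (5y-4) divides it; the quotient is y^2-19y+88.
The remaining quadratic factors as (y-8)(y-11).

(5y-4)(y-11)(y-8)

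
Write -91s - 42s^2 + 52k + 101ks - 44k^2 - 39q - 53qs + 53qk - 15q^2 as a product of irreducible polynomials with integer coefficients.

-(5q - 11k + 6s + 13)(3q - 4k + 7s)

Group: -3q(5q - 11k + 6s + 13) + (4k - 7s)(5q - 11k + 6s + 13); both groups contain (5q - 11k + 6s + 13).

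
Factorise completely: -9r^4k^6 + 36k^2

Factor out 9k^2 first: what remains is -r^4k^4 + 4.
Recognize a difference of squares with the parts 2 and r^2k^2.

-9k^2(r^2k^2 + 2)(r^2k^2 - 2)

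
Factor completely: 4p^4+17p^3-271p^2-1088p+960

Trying the rational-root candidates, p = -8 is a root, so (p+8) divides it; the quotient is 4p^3-15p^2-151p+120.
Continuing, p = 8 is a root, so (p-8) is a factor; dividing leaves 4p^2+17p-15.
The remaining quadratic factors as (p+5)(4p-3).

(4p-3)(p+5)(p+8)(p-8)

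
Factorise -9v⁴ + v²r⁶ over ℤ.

-v²(3v - r³)(3v + r³)

Pull out the common factor v², leaving -9v² + r⁶.
Recognize a difference of squares with the parts r³ and 3v.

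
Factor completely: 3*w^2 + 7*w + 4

(3*w + 4)*(w + 1)

Need a pair with product 3·4 = 12 and sum 7: that's 4 and 3.
Split the middle term: 3*w^2 + 4*w + 3*w + 4 = w*(3*w + 4) + (3*w + 4).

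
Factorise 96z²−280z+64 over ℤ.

Pull out the common factor 8, then factor the remaining trinomial.

8(3z−8)(4z−1)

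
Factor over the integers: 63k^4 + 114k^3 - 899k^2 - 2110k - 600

By the rational root theorem, k = -15/7 is a root, giving the factor (7k + 15) and quotient 9k^3 - 3k^2 - 122k - 40.
Next, k = -1/3 is a root, giving the factor (3k + 1) and quotient 3k^2 - 2k - 40.
The remaining quadratic factors as (k - 4)(3k + 10).

(3k + 1)(3k + 10)(7k + 15)(k - 4)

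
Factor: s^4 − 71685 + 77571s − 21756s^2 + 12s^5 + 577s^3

(3s − 5)(4s − 9)(s − 9)(s^2 + 13s + 177)

Among the possible rational roots, s = 5/3 is a root, so (3s − 5) divides it; the quotient is 4s^4 + 7s^3 + 204s^2 − 6912s + 14337.
Next, s = 9 is a root, giving the factor (s − 9) and quotient 4s^3 + 43s^2 + 591s − 1593.
Continuing, s = 9/4 is a root, so (4s − 9) divides it; the quotient is s^2 + 13s + 177.
The quadratic s^2 + 13s + 177 has discriminant −539 < 0 and is irreducible over ℤ.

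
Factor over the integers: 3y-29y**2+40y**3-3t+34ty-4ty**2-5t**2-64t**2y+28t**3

Group: 4t(7t**2-2ty-3t-5y**2+3y) + (-8y+1)(7t**2-2ty-3t-5y**2+3y); both groups contain (7t**2-2ty-3t-5y**2+3y), so (4t-8y+1) is a factor with cofactor 7t**2-2ty-3t-5y**2+3y.
The cofactor groups again: 7t**2-2ty-3t-5y**2+3y = 7t(t-y) + (5y-3)(t-y); both groups contain (t-y), giving (7t+5y-3)(t-y).

(4t-8y+1)(7t+5y-3)(t-y)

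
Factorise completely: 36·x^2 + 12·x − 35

(6·x + 7)·(6·x − 5)

Need a pair with product 36·(−35) = −1260 and sum 12: that's 42 and −30.
Split the middle term: 36·x^2 + 42·x − 30·x − 35 = 6·x·(6·x + 7) − 5·(6·x + 7).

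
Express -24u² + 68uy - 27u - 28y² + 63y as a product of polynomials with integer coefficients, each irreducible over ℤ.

-(3u - 7y)(8u - 4y + 9)

Group: -3u(8u - 4y + 9) + 7y(8u - 4y + 9); both groups contain (8u - 4y + 9).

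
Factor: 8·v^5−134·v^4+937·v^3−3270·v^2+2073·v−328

(2·v−1)·(4·v−1)·(v−8)·(v^2−8·v+41)

By the rational root theorem, v = 1/4 is a root, so (4·v−1) is a factor; dividing leaves 2·v^4−33·v^3+226·v^2−761·v+328.
Next, v = 1/2 is a root, so (2·v−1) is a factor; dividing leaves v^3−16·v^2+105·v−328.
Continuing, v = 8 is a root, giving the factor (v−8) and quotient v^2−8·v+41.
The quadratic v^2−8·v+41 has discriminant −100 < 0 and is irreducible over ℤ.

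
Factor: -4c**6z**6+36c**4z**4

Every term has a factor of 4c**4z**4; factoring it out leaves -c**2z**2+9.
Recognize a difference of squares with the parts 3 and cz.

-4c**4z**4(cz+3)(cz-3)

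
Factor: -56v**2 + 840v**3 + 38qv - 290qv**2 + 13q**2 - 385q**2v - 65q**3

-(13q - 14v)(5q + 15v - 1)(q + 4v)

Group: 5q(-13q**2 - 38qv + 56v**2) + (15v - 1)(-13q**2 - 38qv + 56v**2); both groups contain (-13q**2 - 38qv + 56v**2), so (5q + 15v - 1) is a factor with cofactor -13q**2 - 38qv + 56v**2.
The cofactor groups again: -13q**2 - 38qv + 56v**2 = -13q(q + 4v) + 14v(q + 4v); both groups contain (q + 4v), giving -(13q - 14v)(q + 4v).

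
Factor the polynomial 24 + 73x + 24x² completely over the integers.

(3x + 8)(8x + 3)

Need a pair with product 24·24 = 576 and sum 73: that's 64 and 9.
Split the middle term: 24x² + 64x + 9x + 24 = 8x(3x + 8) + 3(3x + 8).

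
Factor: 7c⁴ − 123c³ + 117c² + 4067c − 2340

(7c − 4)(c + 5)(c − 13)(c − 9)

Testing divisors of the constant over divisors of the leading coefficient, c = 13 is a root, so (c − 13) is a factor; dividing leaves 7c³ − 32c² − 299c + 180.
Next, c = −5 is a root, so (c + 5) is a factor; dividing leaves 7c² − 67c + 36.
The remaining quadratic factors as (7c − 4)(c − 9).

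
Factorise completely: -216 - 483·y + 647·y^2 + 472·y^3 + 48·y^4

(3·y + 1)·(4·y + 9)·(4·y - 3)·(y + 8)

Among the possible rational roots, y = -9/4 is a root, so (4·y + 9) is a factor; dividing leaves 12·y^3 + 91·y^2 - 43·y - 24.
Continuing, y = 3/4 is a root, so (4·y - 3) is a factor; dividing leaves 3·y^2 + 25·y + 8.
The remaining quadratic factors as (y + 8)(3·y + 1).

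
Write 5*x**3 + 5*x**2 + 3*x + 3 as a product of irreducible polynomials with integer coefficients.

(x + 1)*(5*x**2 + 3)

Group as (5*x**3 + 3*x) + (5*x**2 + 3) = x*(5*x**2 + 3) + (5*x**2 + 3).
Both groups share the factor (5*x**2 + 3).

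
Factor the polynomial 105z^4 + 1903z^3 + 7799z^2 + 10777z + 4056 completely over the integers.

(3z + 8)(5z + 3)(7z + 13)(z + 13)

By the rational root theorem, z = -3/5 is a root, so (5z + 3) is a factor; dividing leaves 21z^3 + 368z^2 + 1339z + 1352.
Then z = -13 is a root, so (z + 13) is a factor; dividing leaves 21z^2 + 95z + 104.
The remaining quadratic factors as (3z + 8)(7z + 13).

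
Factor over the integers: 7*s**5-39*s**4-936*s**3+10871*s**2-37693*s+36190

(7*s-11)*(s+14)*(s-5)*(s**2-13*s+47)

Testing divisors of the constant over divisors of the leading coefficient, s = -14 is a root, so (s+14) is a factor; dividing leaves 7*s**4-137*s**3+982*s**2-2877*s+2585.
Continuing, s = 11/7 is a root, so (7*s-11) divides it; the quotient is s**3-18*s**2+112*s-235.
Then s = 5 is a root, giving the factor (s-5) and quotient s**2-13*s+47.
The quadratic s**2-13*s+47 has discriminant -19 < 0 and is irreducible over ℤ.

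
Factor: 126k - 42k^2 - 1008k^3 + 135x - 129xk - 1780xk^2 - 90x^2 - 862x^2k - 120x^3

-(15x + 14k)(2x + 8k + 3)(4x + 9k - 3)

Group: 15x(-8x^2 - 50xk - 6x - 72k^2 - 3k + 9) + 14k(-8x^2 - 50xk - 6x - 72k^2 - 3k + 9); both groups contain (-8x^2 - 50xk - 6x - 72k^2 - 3k + 9), so (15x + 14k) is a factor with cofactor -8x^2 - 50xk - 6x - 72k^2 - 3k + 9.
The cofactor groups again: -8x^2 - 50xk - 6x - 72k^2 - 3k + 9 = -2x(4x + 9k - 3) + (-8k - 3)(4x + 9k - 3); both groups contain (4x + 9k - 3), giving -(2x + 8k + 3)(4x + 9k - 3).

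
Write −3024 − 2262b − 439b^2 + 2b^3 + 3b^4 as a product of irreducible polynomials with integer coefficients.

(3b + 8)(b + 3)(b + 9)(b − 14)

Among the possible rational roots, b = −9 is a root, so (b + 9) is a factor; dividing leaves 3b^3 − 25b^2 − 214b − 336.
Continuing, b = −8/3 is a root, giving the factor (3b + 8) and quotient b^2 − 11b − 42.
The remaining quadratic factors as (b + 3)(b − 14).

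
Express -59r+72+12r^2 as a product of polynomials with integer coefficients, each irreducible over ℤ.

(3r-8)(4r-9)

Need a pair with product 12·72 = 864 and sum -59: that's -27 and -32.
Split the middle term: 12r^2-27r - 32r+72 = 3r(4r-9) - 8(4r-9).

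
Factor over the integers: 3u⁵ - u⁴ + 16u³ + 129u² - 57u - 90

(3u + 2)(u + 3)(u - 1)(u² - 3u + 15)

Testing divisors of the constant over divisors of the leading coefficient, u = -3 is a root, giving the factor (u + 3) and quotient 3u⁴ - 10u³ + 46u² - 9u - 30.
Next, u = -2/3 is a root, giving the factor (3u + 2) and quotient u³ - 4u² + 18u - 15.
Continuing, u = 1 is a root, giving the factor (u - 1) and quotient u² - 3u + 15.
The quadratic u² - 3u + 15 has discriminant -51 < 0 and is irreducible over ℤ.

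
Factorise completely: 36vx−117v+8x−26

Group as (36vx−117v) + (8x−26) = 9v(4x−13) + 2(4x−13).
Both groups share the factor (4x−13).

(4x−13)(9v+2)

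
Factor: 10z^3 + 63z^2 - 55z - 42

Among the possible rational roots, z = -1/2 is a root, so (2z + 1) divides it; the quotient is 5z^2 + 29z - 42.
The remaining quadratic factors as (5z - 6)(z + 7).

(2z + 1)(5z - 6)(z + 7)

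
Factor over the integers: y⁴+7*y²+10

Substitute u = y² to get a quadratic in u, then factor.
y²+5 is irreducible over ℤ (always positive, so no real roots).
y²+2 is irreducible over ℤ (always positive, so no real roots).

(y²+2)*(y²+5)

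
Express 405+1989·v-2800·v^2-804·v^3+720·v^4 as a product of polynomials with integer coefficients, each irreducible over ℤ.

(4·v-9)·(5·v+9)·(6·v+1)·(6·v-5)

Among the possible rational roots, v = -9/5 is a root, so (5·v+9) divides it; the quotient is 144·v^3-420·v^2+196·v+45.
Continuing, v = -1/6 is a root, giving the factor (6·v+1) and quotient 24·v^2-74·v+45.
The remaining quadratic factors as (4·v-9)(6·v-5).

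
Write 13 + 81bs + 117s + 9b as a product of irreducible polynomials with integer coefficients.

Group as (81bs + 9b) + (117s + 13) = 9b(9s + 1) + 13(9s + 1).
Both groups share the factor (9s + 1).

(9b + 13)(9s + 1)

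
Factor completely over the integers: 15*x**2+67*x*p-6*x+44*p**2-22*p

Group: 3*x*(5*x+4*p-2) + 11*p*(5*x+4*p-2); both groups contain (5*x+4*p-2).

(3*x+11*p)*(5*x+4*p-2)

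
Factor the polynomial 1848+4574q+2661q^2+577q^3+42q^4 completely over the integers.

(2q+7)(3q+11)(7q+4)(q+6)

Trying the rational-root candidates, q = -7/2 is a root, so (2q+7) is a factor; dividing leaves 21q^3+215q^2+578q+264.
Continuing, q = -6 is a root, so (q+6) is a factor; dividing leaves 21q^2+89q+44.
The remaining quadratic factors as (3q+11)(7q+4).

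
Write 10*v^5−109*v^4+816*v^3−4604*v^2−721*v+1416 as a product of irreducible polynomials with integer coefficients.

Testing divisors of the constant over divisors of the leading coefficient, v = 8 is a root, giving the factor (v−8) and quotient 10*v^4−29*v^3+584*v^2+68*v−177.
Then v = 1/2 is a root, so (2*v−1) divides it; the quotient is 5*v^3−12*v^2+286*v+177.
Continuing, v = −3/5 is a root, giving the factor (5*v+3) and quotient v^2−3*v+59.
The quadratic v^2−3*v+59 has discriminant −227 < 0 and is irreducible over ℤ.

(2*v−1)*(5*v+3)*(v−8)*(v^2−3*v+59)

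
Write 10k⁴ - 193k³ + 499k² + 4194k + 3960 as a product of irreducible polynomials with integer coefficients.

(2k + 5)(5k + 6)(k - 11)(k - 12)

Trying the rational-root candidates, k = 12 is a root, so (k - 12) divides it; the quotient is 10k³ - 73k² - 377k - 330.
Continuing, k = -5/2 is a root, so (2k + 5) divides it; the quotient is 5k² - 49k - 66.
The remaining quadratic factors as (k - 11)(5k + 6).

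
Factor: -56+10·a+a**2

Two integers with product -56 and sum 10 are 14 and -4.

(a+14)·(a-4)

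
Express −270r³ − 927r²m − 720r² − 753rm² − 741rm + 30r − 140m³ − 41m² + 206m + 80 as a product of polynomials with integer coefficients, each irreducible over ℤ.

Group: 6r(−45r² − 117rm − 105r − 28m² + 3m + 40) + (5m + 2)(−45r² − 117rm − 105r − 28m² + 3m + 40); both groups contain (−45r² − 117rm − 105r − 28m² + 3m + 40), so (6r + 5m + 2) is a factor with cofactor −45r² − 117rm − 105r − 28m² + 3m + 40.
The cofactor groups again: −45r² − 117rm − 105r − 28m² + 3m + 40 = −15r(3r + 7m + 8) + (−4m + 5)(3r + 7m + 8); both groups contain (3r + 7m + 8), giving −(15r + 4m − 5)(3r + 7m + 8).

−(15r + 4m − 5)(6r + 5m + 2)(3r + 7m + 8)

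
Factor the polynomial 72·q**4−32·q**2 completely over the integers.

Factor out 8·q**2, leaving 9·q**2−4, which is a difference of two squares.

8·q**2·(3·q+2)·(3·q−2)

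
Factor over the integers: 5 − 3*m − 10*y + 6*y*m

Group as (6*y*m − 10*y) + (−3*m + 5) = 2*y*(3*m − 5) − (3*m − 5).
Both groups share the factor (3*m − 5).

(2*y − 1)*(3*m − 5)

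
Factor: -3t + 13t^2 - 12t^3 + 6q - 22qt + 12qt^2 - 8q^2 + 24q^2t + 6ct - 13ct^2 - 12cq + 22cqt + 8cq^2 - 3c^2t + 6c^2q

(2q - t)(3c + 4q + 4t - 3)(c + 3t - 1)

Group: 3c(2cq - ct + 6qt - 2q - 3t^2 + t) + (4q + 4t - 3)(2cq - ct + 6qt - 2q - 3t^2 + t); both groups contain (2cq - ct + 6qt - 2q - 3t^2 + t), so (3c + 4q + 4t - 3) is a factor with cofactor 2cq - ct + 6qt - 2q - 3t^2 + t.
The cofactor groups again: 2cq - ct + 6qt - 2q - 3t^2 + t = 2q(c + 3t - 1) - t(c + 3t - 1); both groups contain (c + 3t - 1), giving (2q - t)(c + 3t - 1).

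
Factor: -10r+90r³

10r(3r+1)(3r-1)

Factor out 10r, leaving 9r²-1, which is a difference of two squares.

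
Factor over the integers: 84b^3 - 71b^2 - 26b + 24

(3b - 2)(4b - 3)(7b + 4)

Testing divisors of the constant over divisors of the leading coefficient, b = 2/3 is a root, giving the factor (3b - 2) and quotient 28b^2 - 5b - 12.
The remaining quadratic factors as (7b + 4)(4b - 3).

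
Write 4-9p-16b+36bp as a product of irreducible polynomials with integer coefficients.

(4b-1)(9p-4)

Group as (36bp-16b) + (-9p+4) = 4b(9p-4) - (9p-4).
Both groups share the factor (9p-4).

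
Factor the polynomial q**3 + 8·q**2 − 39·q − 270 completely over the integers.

(q + 5)·(q + 9)·(q − 6)

By the rational root theorem, q = −9 is a root, so (q + 9) is a factor; dividing leaves q**2 − q − 30.
The remaining quadratic factors as (q + 5)(q − 6).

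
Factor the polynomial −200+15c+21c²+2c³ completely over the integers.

Trying the rational-root candidates, c = −8 is a root, giving the factor (c+8) and quotient 2c²+5c−25.
The remaining quadratic factors as (c+5)(2c−5).

(2c−5)(c+5)(c+8)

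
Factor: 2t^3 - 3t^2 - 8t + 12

(2t - 3)(t + 2)(t - 2)

Group as (2t^3 - 8t) + (-3t^2 + 12) = 2t(t^2 - 4) - 3(t^2 - 4).
Both groups share the factor (t^2 - 4).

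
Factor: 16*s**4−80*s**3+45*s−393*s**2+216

(4*s+3)*(4*s−3)*(s+3)*(s−8)

Among the possible rational roots, s = −3/4 is a root, so (4*s+3) divides it; the quotient is 4*s**3−23*s**2−81*s+72.
Next, s = 3/4 is a root, so (4*s−3) divides it; the quotient is s**2−5*s−24.
The remaining quadratic factors as (s+3)(s−8).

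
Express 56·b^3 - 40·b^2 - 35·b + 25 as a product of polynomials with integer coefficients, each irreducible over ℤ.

Group as (56·b^3 - 35·b) + (-40·b^2 + 25) = 7·b·(8·b^2 - 5) - 5·(8·b^2 - 5).
Both groups share the factor (8·b^2 - 5).

(7·b - 5)·(8·b^2 - 5)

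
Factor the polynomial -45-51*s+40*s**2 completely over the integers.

Need a pair with product 40·(-45) = -1800 and sum -51: that's 24 and -75.
Split the middle term: 40*s**2+24*s - 75*s-45 = 8*s*(5*s+3) - 15*(5*s+3).

(5*s+3)*(8*s-15)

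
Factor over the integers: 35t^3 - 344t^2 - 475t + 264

Testing divisors of the constant over divisors of the leading coefficient, t = 3/7 is a root, giving the factor (7t - 3) and quotient 5t^2 - 47t - 88.
The remaining quadratic factors as (5t + 8)(t - 11).

(5t + 8)(7t - 3)(t - 11)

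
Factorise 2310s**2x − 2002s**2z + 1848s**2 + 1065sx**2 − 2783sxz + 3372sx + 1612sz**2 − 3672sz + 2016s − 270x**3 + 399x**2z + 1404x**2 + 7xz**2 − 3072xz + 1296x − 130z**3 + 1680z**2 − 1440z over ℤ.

Group: 15x(154s**2 + 71sx − 124sz + 168s − 18x**2 + 11xz + 108x + 10z**2 − 120z) + (−13z + 12)(154s**2 + 71sx − 124sz + 168s − 18x**2 + 11xz + 108x + 10z**2 − 120z); both groups contain (154s**2 + 71sx − 124sz + 168s − 18x**2 + 11xz + 108x + 10z**2 − 120z), so (15x − 13z + 12) is a factor with cofactor 154s**2 + 71sx − 124sz + 168s − 18x**2 + 11xz + 108x + 10z**2 − 120z.
The cofactor groups again: 154s**2 + 71sx − 124sz + 168s − 18x**2 + 11xz + 108x + 10z**2 − 120z = 11s(14s + 9x − 10z) + (−2x − z + 12)(14s + 9x − 10z); both groups contain (14s + 9x − 10z), giving (11s − 2x − z + 12)(14s + 9x − 10z).

(11s − 2x − z + 12)(14s + 9x − 10z)(15x − 13z + 12)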